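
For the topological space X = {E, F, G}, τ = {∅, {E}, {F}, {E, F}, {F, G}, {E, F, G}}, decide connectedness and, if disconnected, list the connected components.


(X, τ) is disconnected; components = [{E}, {F, G}].

Find clopen sets (U ∈ τ with X ∖ U ∈ τ):
  U = ∅, X ∖ U = {E, F, G} — both open, so U is clopen.
  U = {E}, X ∖ U = {F, G} — both open, so U is clopen.
  U = {F, G}, X ∖ U = {E} — both open, so U is clopen.
  U = {E, F, G}, X ∖ U = ∅ — both open, so U is clopen.
Nontrivial clopen(s) exist: e.g. {F, G}. So (X, τ) is disconnected.
Compute connected components by grouping points that agree on all clopens:
  component: {E}
  component: {F, G}


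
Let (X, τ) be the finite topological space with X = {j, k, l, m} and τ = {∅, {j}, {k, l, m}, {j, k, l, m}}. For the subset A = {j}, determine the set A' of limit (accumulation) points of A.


A' = ∅

For each x ∈ X, list the open sets U ∈ τ with x ∈ U, then check whether U ∩ (A ∖ {x}) ≠ ∅ for every such U.
  x = j: open {j} ∋ x has {j} ∩ (A ∖ {j}) = ∅, so x is NOT a limit point.
  x = k: open {k, l, m} ∋ x has {k, l, m} ∩ (A ∖ {k}) = ∅, so x is NOT a limit point.
  x = l: open {k, l, m} ∋ x has {k, l, m} ∩ (A ∖ {l}) = ∅, so x is NOT a limit point.
  x = m: open {k, l, m} ∋ x has {k, l, m} ∩ (A ∖ {m}) = ∅, so x is NOT a limit point.
Collecting: A' = ∅.


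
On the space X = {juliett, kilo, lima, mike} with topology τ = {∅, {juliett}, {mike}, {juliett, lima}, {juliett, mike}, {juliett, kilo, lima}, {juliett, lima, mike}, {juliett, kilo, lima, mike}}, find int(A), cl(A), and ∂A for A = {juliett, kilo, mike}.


int(A) = {juliett, mike}, cl(A) = {juliett, kilo, lima, mike}, ∂A = {kilo, lima}.

Closed sets in (X, τ) are complements of opens:
  closed(X, τ) = {∅, {kilo}, {mike}, {kilo, lima}, {kilo, mike}, {juliett, kilo, lima}, {kilo, lima, mike}, {juliett, kilo, lima, mike}}.
int(A) = ⋃ {U ∈ τ : U ⊆ A}. Opens contained in A: ∅, {juliett}, {mike}, {juliett, mike}.
Taking the union of these: int(A) = {juliett, mike}.
cl(A) = ⋂ {C closed : A ⊆ C}. Closed sets containing A: {juliett, kilo, lima, mike}.
Intersecting these: cl(A) = {juliett, kilo, lima, mike}.
∂A = cl(A) ∖ int(A) = {juliett, kilo, lima, mike} ∖ {juliett, mike} = {kilo, lima}.


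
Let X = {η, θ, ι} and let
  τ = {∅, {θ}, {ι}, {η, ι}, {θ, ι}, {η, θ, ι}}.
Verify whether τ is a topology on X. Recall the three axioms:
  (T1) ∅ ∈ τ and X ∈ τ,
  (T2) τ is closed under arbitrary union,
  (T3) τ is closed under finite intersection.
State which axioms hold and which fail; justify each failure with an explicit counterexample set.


τ IS a topology on X.

Axiom (T1): ∅ ∈ τ? Yes; X ∈ τ? Yes.
Axiom (T2/T3): check pairwise unions and intersections of members of τ.
All pairwise intersections and unions checked — each lies in τ. Therefore τ satisfies (T1), (T2), (T3): it IS a topology on X.


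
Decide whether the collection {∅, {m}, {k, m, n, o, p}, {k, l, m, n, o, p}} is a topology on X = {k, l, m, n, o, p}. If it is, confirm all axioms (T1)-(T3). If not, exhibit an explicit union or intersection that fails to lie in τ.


τ IS a topology on X.

Axiom (T1): ∅ ∈ τ? Yes; X ∈ τ? Yes.
Axiom (T2/T3): check pairwise unions and intersections of members of τ.
All pairwise intersections and unions checked — each lies in τ. Therefore τ satisfies (T1), (T2), (T3): it IS a topology on X.


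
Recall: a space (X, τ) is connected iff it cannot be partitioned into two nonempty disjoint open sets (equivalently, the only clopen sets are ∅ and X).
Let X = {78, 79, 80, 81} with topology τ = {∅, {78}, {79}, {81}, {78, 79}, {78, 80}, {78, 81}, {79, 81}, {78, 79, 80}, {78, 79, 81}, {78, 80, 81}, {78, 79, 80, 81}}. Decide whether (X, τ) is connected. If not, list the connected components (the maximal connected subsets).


(X, τ) is disconnected; components = [{79}, {81}, {78, 80}].

Find clopen sets (U ∈ τ with X ∖ U ∈ τ):
  U = ∅, X ∖ U = {78, 79, 80, 81} — both open, so U is clopen.
  U = {79}, X ∖ U = {78, 80, 81} — both open, so U is clopen.
  U = {81}, X ∖ U = {78, 79, 80} — both open, so U is clopen.
  U = {78, 80}, X ∖ U = {79, 81} — both open, so U is clopen.
  U = {79, 81}, X ∖ U = {78, 80} — both open, so U is clopen.
  U = {78, 79, 80}, X ∖ U = {81} — both open, so U is clopen.
  U = {78, 80, 81}, X ∖ U = {79} — both open, so U is clopen.
  U = {78, 79, 80, 81}, X ∖ U = ∅ — both open, so U is clopen.
Nontrivial clopen(s) exist: e.g. {78, 80, 81}. So (X, τ) is disconnected.
Compute connected components by grouping points that agree on all clopens:
  component: {79}
  component: {81}
  component: {78, 80}


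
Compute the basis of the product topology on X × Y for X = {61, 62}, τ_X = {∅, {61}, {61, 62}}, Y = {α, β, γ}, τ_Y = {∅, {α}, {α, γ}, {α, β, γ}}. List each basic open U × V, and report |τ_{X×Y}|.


Basis B = {∅ × ∅, {61} × {α}, {61} × {α, γ}, {61, 62} × {α}, {61} × {α, β, γ}, {61, 62} × {α, γ}, {61, 62} × {α, β, γ}}; |τ_{X×Y}| = 10.

Enumerate products U × V with U ∈ τ_X, V ∈ τ_Y (deduplicated):
  ∅ × ∅ = {} (∅)
  {61} × {α} = {(61,α)}
  {61} × {α, γ} = {(61,α), (61,γ)}
  {61, 62} × {α} = {(61,α), (62,α)}
  {61} × {α, β, γ} = {(61,α), (61,β), (61,γ)}
  {61, 62} × {α, γ} = {(61,α), (61,γ), (62,α), (62,γ)}
  {61, 62} × {α, β, γ} = {(61,α), (61,β), (61,γ), (62,α), (62,β), (62,γ)}
These 7 distinct sets form the basis B.
Close under arbitrary unions to get τ_{X×Y}; counting gives |τ_{X×Y}| = 10.


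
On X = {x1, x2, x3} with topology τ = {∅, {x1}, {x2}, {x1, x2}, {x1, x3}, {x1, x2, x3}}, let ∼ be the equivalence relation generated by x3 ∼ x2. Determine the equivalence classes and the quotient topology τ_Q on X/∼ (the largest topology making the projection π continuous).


X/∼ = {[x1], [x2=x3]}; |τ_Q| = 3.

Equivalence classes: [x1], [x2=x3].
Quotient map π: X → X/∼ sends x1 ↦ [x1], x2 ↦ [x2=x3], x3 ↦ [x2=x3].
For each subset V ⊆ X/∼, compute π^{-1}(V) ⊆ X and check whether π^{-1}(V) ∈ τ. V is open in τ_Q iff π^{-1}(V) ∈ τ.
  V = {}: π^{-1}(V) = ∅ ∈ τ ✓.
  V = {[x1]}: π^{-1}(V) = {x1} ∈ τ ✓.
  V = {[x2=x3]}: π^{-1}(V) = {x2, x3} ∉ τ ✗.
  V = {[x1], [x2=x3]}: π^{-1}(V) = {x1, x2, x3} ∈ τ ✓.
Open sets in the quotient: τ_Q = {{}, {[x1]}, {[x1], [x2=x3]}} (3 elements).


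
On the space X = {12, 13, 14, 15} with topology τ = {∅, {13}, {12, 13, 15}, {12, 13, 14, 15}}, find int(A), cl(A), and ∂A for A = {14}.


int(A) = ∅, cl(A) = {14}, ∂A = {14}.

Closed sets in (X, τ) are complements of opens:
  closed(X, τ) = {∅, {14}, {12, 14, 15}, {12, 13, 14, 15}}.
int(A) = ⋃ {U ∈ τ : U ⊆ A}. Opens contained in A: ∅.
Taking the union of these: int(A) = ∅.
cl(A) = ⋂ {C closed : A ⊆ C}. Closed sets containing A: {14}, {12, 14, 15}, {12, 13, 14, 15}.
Intersecting these: cl(A) = {14}.
∂A = cl(A) ∖ int(A) = {14} ∖ ∅ = {14}.


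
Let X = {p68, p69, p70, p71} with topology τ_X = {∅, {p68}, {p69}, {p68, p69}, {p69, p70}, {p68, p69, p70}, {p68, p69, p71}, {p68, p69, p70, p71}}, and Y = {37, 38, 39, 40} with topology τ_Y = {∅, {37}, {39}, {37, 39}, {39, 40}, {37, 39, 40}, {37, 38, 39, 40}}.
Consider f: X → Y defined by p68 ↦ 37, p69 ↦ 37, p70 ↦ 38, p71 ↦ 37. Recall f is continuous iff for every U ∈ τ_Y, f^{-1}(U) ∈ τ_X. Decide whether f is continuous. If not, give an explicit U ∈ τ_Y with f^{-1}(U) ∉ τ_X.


f IS continuous.

Compute f^{-1}(U) for each U ∈ τ_Y:
  U = ∅: f^{-1}(U) = ∅ ∈ τ_X ✓.
  U = {37}: f^{-1}(U) = {p68, p69, p71} ∈ τ_X ✓.
  U = {39}: f^{-1}(U) = ∅ ∈ τ_X ✓.
  U = {37, 39}: f^{-1}(U) = {p68, p69, p71} ∈ τ_X ✓.
  U = {39, 40}: f^{-1}(U) = ∅ ∈ τ_X ✓.
  U = {37, 39, 40}: f^{-1}(U) = {p68, p69, p71} ∈ τ_X ✓.
  U = {37, 38, 39, 40}: f^{-1}(U) = {p68, p69, p70, p71} ∈ τ_X ✓.
Every preimage lies in τ_X, so f IS continuous.


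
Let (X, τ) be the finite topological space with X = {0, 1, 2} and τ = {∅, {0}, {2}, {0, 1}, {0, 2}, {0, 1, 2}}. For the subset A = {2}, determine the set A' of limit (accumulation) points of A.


A' = ∅

For each x ∈ X, list the open sets U ∈ τ with x ∈ U, then check whether U ∩ (A ∖ {x}) ≠ ∅ for every such U.
  x = 0: open {0} ∋ x has {0} ∩ (A ∖ {0}) = ∅, so x is NOT a limit point.
  x = 1: open {0, 1} ∋ x has {0, 1} ∩ (A ∖ {1}) = ∅, so x is NOT a limit point.
  x = 2: open {2} ∋ x has {2} ∩ (A ∖ {2}) = ∅, so x is NOT a limit point.
Collecting: A' = ∅.


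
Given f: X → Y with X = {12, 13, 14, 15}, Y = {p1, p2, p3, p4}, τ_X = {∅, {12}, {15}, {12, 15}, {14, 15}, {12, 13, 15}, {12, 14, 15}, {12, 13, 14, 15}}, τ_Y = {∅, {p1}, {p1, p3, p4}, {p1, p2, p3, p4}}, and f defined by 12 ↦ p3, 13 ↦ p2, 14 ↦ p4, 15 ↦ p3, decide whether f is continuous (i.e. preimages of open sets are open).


f IS continuous.

Compute f^{-1}(U) for each U ∈ τ_Y:
  U = ∅: f^{-1}(U) = ∅ ∈ τ_X ✓.
  U = {p1}: f^{-1}(U) = ∅ ∈ τ_X ✓.
  U = {p1, p3, p4}: f^{-1}(U) = {12, 14, 15} ∈ τ_X ✓.
  U = {p1, p2, p3, p4}: f^{-1}(U) = {12, 13, 14, 15} ∈ τ_X ✓.
Every preimage lies in τ_X, so f IS continuous.


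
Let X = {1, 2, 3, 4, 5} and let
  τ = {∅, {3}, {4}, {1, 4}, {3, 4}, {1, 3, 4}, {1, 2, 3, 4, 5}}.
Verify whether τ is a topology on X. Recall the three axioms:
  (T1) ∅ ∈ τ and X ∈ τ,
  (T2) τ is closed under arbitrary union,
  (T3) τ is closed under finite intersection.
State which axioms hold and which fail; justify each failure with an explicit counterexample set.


τ IS a topology on X.

Axiom (T1): ∅ ∈ τ? Yes; X ∈ τ? Yes.
Axiom (T2/T3): check pairwise unions and intersections of members of τ.
All pairwise intersections and unions checked — each lies in τ. Therefore τ satisfies (T1), (T2), (T3): it IS a topology on X.


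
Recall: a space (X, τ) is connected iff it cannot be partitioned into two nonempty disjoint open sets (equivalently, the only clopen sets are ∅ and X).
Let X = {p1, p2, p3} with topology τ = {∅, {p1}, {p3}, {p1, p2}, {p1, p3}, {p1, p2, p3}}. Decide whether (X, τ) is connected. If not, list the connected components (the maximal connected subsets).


(X, τ) is disconnected; components = [{p3}, {p1, p2}].

Find clopen sets (U ∈ τ with X ∖ U ∈ τ):
  U = ∅, X ∖ U = {p1, p2, p3} — both open, so U is clopen.
  U = {p3}, X ∖ U = {p1, p2} — both open, so U is clopen.
  U = {p1, p2}, X ∖ U = {p3} — both open, so U is clopen.
  U = {p1, p2, p3}, X ∖ U = ∅ — both open, so U is clopen.
Nontrivial clopen(s) exist: e.g. {p3}. So (X, τ) is disconnected.
Compute connected components by grouping points that agree on all clopens:
  component: {p3}
  component: {p1, p2}


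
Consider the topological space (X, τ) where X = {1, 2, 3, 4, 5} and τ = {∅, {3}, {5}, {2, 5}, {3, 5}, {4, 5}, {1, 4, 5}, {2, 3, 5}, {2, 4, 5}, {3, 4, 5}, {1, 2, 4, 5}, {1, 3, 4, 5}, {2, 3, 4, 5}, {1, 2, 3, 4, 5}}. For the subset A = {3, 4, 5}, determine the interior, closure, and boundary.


int(A) = {3, 4, 5}, cl(A) = {1, 2, 3, 4, 5}, ∂A = {1, 2}.

Closed sets in (X, τ) are complements of opens:
  closed(X, τ) = {∅, {1}, {2}, {3}, {1, 2}, {1, 3}, {1, 4}, {2, 3}, {1, 2, 3}, {1, 2, 4}, {1, 3, 4}, {1, 2, 3, 4}, {1, 2, 4, 5}, {1, 2, 3, 4, 5}}.
int(A) = ⋃ {U ∈ τ : U ⊆ A}. Opens contained in A: ∅, {3}, {5}, {3, 5}, {4, 5}, {3, 4, 5}.
Taking the union of these: int(A) = {3, 4, 5}.
cl(A) = ⋂ {C closed : A ⊆ C}. Closed sets containing A: {1, 2, 3, 4, 5}.
Intersecting these: cl(A) = {1, 2, 3, 4, 5}.
∂A = cl(A) ∖ int(A) = {1, 2, 3, 4, 5} ∖ {3, 4, 5} = {1, 2}.


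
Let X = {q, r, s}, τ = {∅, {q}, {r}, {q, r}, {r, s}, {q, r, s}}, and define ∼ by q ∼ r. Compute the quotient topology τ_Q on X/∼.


X/∼ = {[q=r], [s]}; |τ_Q| = 3.

Equivalence classes: [q=r], [s].
Quotient map π: X → X/∼ sends q ↦ [q=r], r ↦ [q=r], s ↦ [s].
For each subset V ⊆ X/∼, compute π^{-1}(V) ⊆ X and check whether π^{-1}(V) ∈ τ. V is open in τ_Q iff π^{-1}(V) ∈ τ.
  V = {}: π^{-1}(V) = ∅ ∈ τ ✓.
  V = {[q=r]}: π^{-1}(V) = {q, r} ∈ τ ✓.
  V = {[s]}: π^{-1}(V) = {s} ∉ τ ✗.
  V = {[q=r], [s]}: π^{-1}(V) = {q, r, s} ∈ τ ✓.
Open sets in the quotient: τ_Q = {{}, {[q=r]}, {[q=r], [s]}} (3 elements).


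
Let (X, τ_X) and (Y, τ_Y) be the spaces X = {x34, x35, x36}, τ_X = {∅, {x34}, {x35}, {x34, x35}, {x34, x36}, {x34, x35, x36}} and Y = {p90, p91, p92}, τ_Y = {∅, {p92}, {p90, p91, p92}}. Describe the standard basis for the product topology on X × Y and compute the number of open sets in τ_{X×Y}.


Basis B = {∅ × ∅, {x34} × {p92}, {x35} × {p92}, {x34, x35} × {p92}, {x34, x36} × {p92}, {x34} × {p90, p91, p92}, {x34, x35, x36} × {p92}, {x35} × {p90, p91, p92}, {x34, x35} × {p90, p91, p92}, {x34, x36} × {p90, p91, p92}, {x34, x35, x36} × {p90, p91, p92}}; |τ_{X×Y}| = 18.

Enumerate products U × V with U ∈ τ_X, V ∈ τ_Y (deduplicated):
  ∅ × ∅ = {} (∅)
  {x34} × {p92} = {(x34,p92)}
  {x35} × {p92} = {(x35,p92)}
  {x34, x35} × {p92} = {(x34,p92), (x35,p92)}
  {x34, x36} × {p92} = {(x34,p92), (x36,p92)}
  {x34} × {p90, p91, p92} = {(x34,p90), (x34,p91), (x34,p92)}
  {x34, x35, x36} × {p92} = {(x34,p92), (x35,p92), (x36,p92)}
  {x35} × {p90, p91, p92} = {(x35,p90), (x35,p91), (x35,p92)}
  {x34, x35} × {p90, p91, p92} = {(x34,p90), (x34,p91), (x34,p92), (x35,p90), (x35,p91), (x35,p92)}
  {x34, x36} × {p90, p91, p92} = {(x34,p90), (x34,p91), (x34,p92), (x36,p90), (x36,p91), (x36,p92)}
  {x34, x35, x36} × {p90, p91, p92} = {(x34,p90), (x34,p91), (x34,p92), (x35,p90), (x35,p91), (x35,p92), (x36,p90), (x36,p91), (x36,p92)}
These 11 distinct sets form the basis B.
Close under arbitrary unions to get τ_{X×Y}; counting gives |τ_{X×Y}| = 18.


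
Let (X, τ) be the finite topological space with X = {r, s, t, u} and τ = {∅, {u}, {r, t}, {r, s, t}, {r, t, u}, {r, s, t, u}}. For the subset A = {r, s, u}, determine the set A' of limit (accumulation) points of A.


A' = {s, t}

For each x ∈ X, list the open sets U ∈ τ with x ∈ U, then check whether U ∩ (A ∖ {x}) ≠ ∅ for every such U.
  x = r: open {r, t} ∋ x has {r, t} ∩ (A ∖ {r}) = ∅, so x is NOT a limit point.
  x = s: opens ∋ x are {r, s, t}, {r, s, t, u}; each meets A ∖ {s}, so x IS a limit point.
  x = t: opens ∋ x are {r, t}, {r, s, t}, {r, t, u}, {r, s, t, u}; each meets A ∖ {t}, so x IS a limit point.
  x = u: open {u} ∋ x has {u} ∩ (A ∖ {u}) = ∅, so x is NOT a limit point.
Collecting: A' = {s, t}.


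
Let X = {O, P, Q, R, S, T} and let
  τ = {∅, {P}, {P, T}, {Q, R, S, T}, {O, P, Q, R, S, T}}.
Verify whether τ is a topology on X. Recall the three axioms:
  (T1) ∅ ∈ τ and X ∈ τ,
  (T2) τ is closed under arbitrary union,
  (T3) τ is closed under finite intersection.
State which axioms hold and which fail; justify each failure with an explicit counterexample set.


τ is NOT a topology on X.

Axiom (T1): ∅ ∈ τ? Yes; X ∈ τ? Yes.
Axiom (T2/T3): check pairwise unions and intersections of members of τ.
Counterexample for (T2): {P} ∪ {Q, R, S, T} = {P, Q, R, S, T} ∉ τ. Therefore τ is NOT a topology.


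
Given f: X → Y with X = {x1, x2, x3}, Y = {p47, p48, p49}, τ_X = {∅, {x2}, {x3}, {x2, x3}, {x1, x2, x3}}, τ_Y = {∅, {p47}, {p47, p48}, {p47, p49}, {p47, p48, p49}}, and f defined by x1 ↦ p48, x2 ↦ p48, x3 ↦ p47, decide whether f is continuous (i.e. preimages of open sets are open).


f IS continuous.

Compute f^{-1}(U) for each U ∈ τ_Y:
  U = ∅: f^{-1}(U) = ∅ ∈ τ_X ✓.
  U = {p47}: f^{-1}(U) = {x3} ∈ τ_X ✓.
  U = {p47, p48}: f^{-1}(U) = {x1, x2, x3} ∈ τ_X ✓.
  U = {p47, p49}: f^{-1}(U) = {x3} ∈ τ_X ✓.
  U = {p47, p48, p49}: f^{-1}(U) = {x1, x2, x3} ∈ τ_X ✓.
Every preimage lies in τ_X, so f IS continuous.


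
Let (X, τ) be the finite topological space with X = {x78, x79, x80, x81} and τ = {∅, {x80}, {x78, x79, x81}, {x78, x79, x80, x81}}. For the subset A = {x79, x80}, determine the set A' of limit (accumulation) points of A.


A' = {x78, x81}

For each x ∈ X, list the open sets U ∈ τ with x ∈ U, then check whether U ∩ (A ∖ {x}) ≠ ∅ for every such U.
  x = x78: opens ∋ x are {x78, x79, x81}, {x78, x79, x80, x81}; each meets A ∖ {x78}, so x IS a limit point.
  x = x79: open {x78, x79, x81} ∋ x has {x78, x79, x81} ∩ (A ∖ {x79}) = ∅, so x is NOT a limit point.
  x = x80: open {x80} ∋ x has {x80} ∩ (A ∖ {x80}) = ∅, so x is NOT a limit point.
  x = x81: opens ∋ x are {x78, x79, x81}, {x78, x79, x80, x81}; each meets A ∖ {x81}, so x IS a limit point.
Collecting: A' = {x78, x81}.


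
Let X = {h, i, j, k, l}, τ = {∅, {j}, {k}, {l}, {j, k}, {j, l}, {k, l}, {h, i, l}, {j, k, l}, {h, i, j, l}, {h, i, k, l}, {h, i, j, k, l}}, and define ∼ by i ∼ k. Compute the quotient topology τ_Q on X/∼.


X/∼ = {[h], [i=k], [j], [l]}; |τ_Q| = 6.

Equivalence classes: [h], [i=k], [j], [l].
Quotient map π: X → X/∼ sends h ↦ [h], i ↦ [i=k], j ↦ [j], k ↦ [i=k], l ↦ [l].
For each subset V ⊆ X/∼, compute π^{-1}(V) ⊆ X and check whether π^{-1}(V) ∈ τ. V is open in τ_Q iff π^{-1}(V) ∈ τ.
  V = {}: π^{-1}(V) = ∅ ∈ τ ✓.
  V = {[h]}: π^{-1}(V) = {h} ∉ τ ✗.
  V = {[i=k]}: π^{-1}(V) = {i, k} ∉ τ ✗.
  V = {[h], [i=k]}: π^{-1}(V) = {h, i, k} ∉ τ ✗.
  V = {[j]}: π^{-1}(V) = {j} ∈ τ ✓.
  V = {[h], [j]}: π^{-1}(V) = {h, j} ∉ τ ✗.
  V = {[i=k], [j]}: π^{-1}(V) = {i, j, k} ∉ τ ✗.
  V = {[h], [i=k], [j]}: π^{-1}(V) = {h, i, j, k} ∉ τ ✗.
  V = {[l]}: π^{-1}(V) = {l} ∈ τ ✓.
  V = {[h], [l]}: π^{-1}(V) = {h, l} ∉ τ ✗.
  V = {[i=k], [l]}: π^{-1}(V) = {i, k, l} ∉ τ ✗.
  V = {[h], [i=k], [l]}: π^{-1}(V) = {h, i, k, l} ∈ τ ✓.
  V = {[j], [l]}: π^{-1}(V) = {j, l} ∈ τ ✓.
  V = {[h], [j], [l]}: π^{-1}(V) = {h, j, l} ∉ τ ✗.
  V = {[i=k], [j], [l]}: π^{-1}(V) = {i, j, k, l} ∉ τ ✗.
  V = {[h], [i=k], [j], [l]}: π^{-1}(V) = {h, i, j, k, l} ∈ τ ✓.
Open sets in the quotient: τ_Q = {{}, {[j]}, {[l]}, {[h], [i=k], [l]}, {[j], [l]}, {[h], [i=k], [j], [l]}} (6 elements).


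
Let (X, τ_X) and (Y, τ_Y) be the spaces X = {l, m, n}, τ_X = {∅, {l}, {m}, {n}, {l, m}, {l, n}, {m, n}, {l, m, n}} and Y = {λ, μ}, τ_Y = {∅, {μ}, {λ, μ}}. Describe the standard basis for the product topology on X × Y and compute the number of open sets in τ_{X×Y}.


Basis B = {∅ × ∅, {l} × {μ}, {m} × {μ}, {n} × {μ}, {l} × {λ, μ}, {l, m} × {μ}, {l, n} × {μ}, {m} × {λ, μ}, {m, n} × {μ}, {n} × {λ, μ}, {l, m, n} × {μ}, {l, m} × {λ, μ}, {l, n} × {λ, μ}, {m, n} × {λ, μ}, {l, m, n} × {λ, μ}}; |τ_{X×Y}| = 27.

Enumerate products U × V with U ∈ τ_X, V ∈ τ_Y (deduplicated):
  ∅ × ∅ = {} (∅)
  {l} × {μ} = {(l,μ)}
  {m} × {μ} = {(m,μ)}
  {n} × {μ} = {(n,μ)}
  {l} × {λ, μ} = {(l,λ), (l,μ)}
  {l, m} × {μ} = {(l,μ), (m,μ)}
  {l, n} × {μ} = {(l,μ), (n,μ)}
  {m} × {λ, μ} = {(m,λ), (m,μ)}
  {m, n} × {μ} = {(m,μ), (n,μ)}
  {n} × {λ, μ} = {(n,λ), (n,μ)}
  {l, m, n} × {μ} = {(l,μ), (m,μ), (n,μ)}
  {l, m} × {λ, μ} = {(l,λ), (l,μ), (m,λ), (m,μ)}
  {l, n} × {λ, μ} = {(l,λ), (l,μ), (n,λ), (n,μ)}
  {m, n} × {λ, μ} = {(m,λ), (m,μ), (n,λ), (n,μ)}
  {l, m, n} × {λ, μ} = {(l,λ), (l,μ), (m,λ), (m,μ), (n,λ), (n,μ)}
These 15 distinct sets form the basis B.
Close under arbitrary unions to get τ_{X×Y}; counting gives |τ_{X×Y}| = 27.


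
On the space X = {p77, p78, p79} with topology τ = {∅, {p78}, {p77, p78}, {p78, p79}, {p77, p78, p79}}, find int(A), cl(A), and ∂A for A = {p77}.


int(A) = ∅, cl(A) = {p77}, ∂A = {p77}.

Closed sets in (X, τ) are complements of opens:
  closed(X, τ) = {∅, {p77}, {p79}, {p77, p79}, {p77, p78, p79}}.
int(A) = ⋃ {U ∈ τ : U ⊆ A}. Opens contained in A: ∅.
Taking the union of these: int(A) = ∅.
cl(A) = ⋂ {C closed : A ⊆ C}. Closed sets containing A: {p77}, {p77, p79}, {p77, p78, p79}.
Intersecting these: cl(A) = {p77}.
∂A = cl(A) ∖ int(A) = {p77} ∖ ∅ = {p77}.


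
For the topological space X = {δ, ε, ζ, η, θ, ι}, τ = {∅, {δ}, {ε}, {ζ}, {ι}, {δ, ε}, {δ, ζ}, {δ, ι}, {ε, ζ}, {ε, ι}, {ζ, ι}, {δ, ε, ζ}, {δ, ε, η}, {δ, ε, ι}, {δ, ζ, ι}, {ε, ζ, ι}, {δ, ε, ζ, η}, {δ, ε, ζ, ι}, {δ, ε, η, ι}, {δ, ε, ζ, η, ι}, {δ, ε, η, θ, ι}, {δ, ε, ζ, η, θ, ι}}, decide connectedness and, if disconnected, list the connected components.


(X, τ) is disconnected; components = [{ζ}, {δ, ε, η, θ, ι}].

Find clopen sets (U ∈ τ with X ∖ U ∈ τ):
  U = ∅, X ∖ U = {δ, ε, ζ, η, θ, ι} — both open, so U is clopen.
  U = {ζ}, X ∖ U = {δ, ε, η, θ, ι} — both open, so U is clopen.
  U = {δ, ε, η, θ, ι}, X ∖ U = {ζ} — both open, so U is clopen.
  U = {δ, ε, ζ, η, θ, ι}, X ∖ U = ∅ — both open, so U is clopen.
Nontrivial clopen(s) exist: e.g. {δ, ε, η, θ, ι}. So (X, τ) is disconnected.
Compute connected components by grouping points that agree on all clopens:
  component: {ζ}
  component: {δ, ε, η, θ, ι}


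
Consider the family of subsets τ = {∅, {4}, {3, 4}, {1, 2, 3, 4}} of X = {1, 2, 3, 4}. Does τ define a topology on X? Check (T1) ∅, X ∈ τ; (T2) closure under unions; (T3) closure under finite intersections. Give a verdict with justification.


τ IS a topology on X.

Axiom (T1): ∅ ∈ τ? Yes; X ∈ τ? Yes.
Axiom (T2/T3): check pairwise unions and intersections of members of τ.
All pairwise intersections and unions checked — each lies in τ. Therefore τ satisfies (T1), (T2), (T3): it IS a topology on X.


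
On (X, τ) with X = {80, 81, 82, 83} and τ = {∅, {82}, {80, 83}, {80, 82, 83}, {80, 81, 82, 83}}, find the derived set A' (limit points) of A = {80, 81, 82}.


A' = {81, 83}

For each x ∈ X, list the open sets U ∈ τ with x ∈ U, then check whether U ∩ (A ∖ {x}) ≠ ∅ for every such U.
  x = 80: open {80, 83} ∋ x has {80, 83} ∩ (A ∖ {80}) = ∅, so x is NOT a limit point.
  x = 81: opens ∋ x are {80, 81, 82, 83}; each meets A ∖ {81}, so x IS a limit point.
  x = 82: open {82} ∋ x has {82} ∩ (A ∖ {82}) = ∅, so x is NOT a limit point.
  x = 83: opens ∋ x are {80, 83}, {80, 82, 83}, {80, 81, 82, 83}; each meets A ∖ {83}, so x IS a limit point.
Collecting: A' = {81, 83}.


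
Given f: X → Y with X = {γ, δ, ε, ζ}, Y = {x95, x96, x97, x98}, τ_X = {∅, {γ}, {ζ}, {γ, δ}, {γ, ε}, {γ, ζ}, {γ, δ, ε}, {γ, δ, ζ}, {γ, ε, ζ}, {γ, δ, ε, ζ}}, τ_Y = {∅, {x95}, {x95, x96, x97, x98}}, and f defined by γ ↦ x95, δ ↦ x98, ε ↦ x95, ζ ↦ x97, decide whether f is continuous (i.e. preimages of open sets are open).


f IS continuous.

Compute f^{-1}(U) for each U ∈ τ_Y:
  U = ∅: f^{-1}(U) = ∅ ∈ τ_X ✓.
  U = {x95}: f^{-1}(U) = {γ, ε} ∈ τ_X ✓.
  U = {x95, x96, x97, x98}: f^{-1}(U) = {γ, δ, ε, ζ} ∈ τ_X ✓.
Every preimage lies in τ_X, so f IS continuous.


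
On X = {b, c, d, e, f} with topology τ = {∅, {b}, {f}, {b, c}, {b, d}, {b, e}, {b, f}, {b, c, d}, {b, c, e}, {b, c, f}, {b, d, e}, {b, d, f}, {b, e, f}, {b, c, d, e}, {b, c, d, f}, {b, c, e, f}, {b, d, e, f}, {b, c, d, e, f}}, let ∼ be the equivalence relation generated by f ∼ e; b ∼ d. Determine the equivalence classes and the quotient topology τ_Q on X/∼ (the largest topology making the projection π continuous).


X/∼ = {[b=d], [c], [e=f]}; |τ_Q| = 5.

Equivalence classes: [b=d], [c], [e=f].
Quotient map π: X → X/∼ sends b ↦ [b=d], c ↦ [c], d ↦ [b=d], e ↦ [e=f], f ↦ [e=f].
For each subset V ⊆ X/∼, compute π^{-1}(V) ⊆ X and check whether π^{-1}(V) ∈ τ. V is open in τ_Q iff π^{-1}(V) ∈ τ.
  V = {}: π^{-1}(V) = ∅ ∈ τ ✓.
  V = {[b=d]}: π^{-1}(V) = {b, d} ∈ τ ✓.
  V = {[c]}: π^{-1}(V) = {c} ∉ τ ✗.
  V = {[b=d], [c]}: π^{-1}(V) = {b, c, d} ∈ τ ✓.
  V = {[e=f]}: π^{-1}(V) = {e, f} ∉ τ ✗.
  V = {[b=d], [e=f]}: π^{-1}(V) = {b, d, e, f} ∈ τ ✓.
  V = {[c], [e=f]}: π^{-1}(V) = {c, e, f} ∉ τ ✗.
  V = {[b=d], [c], [e=f]}: π^{-1}(V) = {b, c, d, e, f} ∈ τ ✓.
Open sets in the quotient: τ_Q = {{}, {[b=d]}, {[b=d], [c]}, {[b=d], [e=f]}, {[b=d], [c], [e=f]}} (5 elements).


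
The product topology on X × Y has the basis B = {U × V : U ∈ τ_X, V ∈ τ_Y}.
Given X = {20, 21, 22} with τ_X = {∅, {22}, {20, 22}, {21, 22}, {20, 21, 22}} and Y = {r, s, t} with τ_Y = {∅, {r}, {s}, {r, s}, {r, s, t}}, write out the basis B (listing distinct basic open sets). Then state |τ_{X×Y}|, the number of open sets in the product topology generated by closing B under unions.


Basis B = {∅ × ∅, {22} × {r}, {22} × {s}, {20, 22} × {r}, {20, 22} × {s}, {21, 22} × {r}, {21, 22} × {s}, {22} × {r, s}, {20, 21, 22} × {r}, {20, 21, 22} × {s}, {22} × {r, s, t}, {20, 22} × {r, s}, {21, 22} × {r, s}, {20, 22} × {r, s, t}, {20, 21, 22} × {r, s}, {21, 22} × {r, s, t}, {20, 21, 22} × {r, s, t}}; |τ_{X×Y}| = 50.

Enumerate products U × V with U ∈ τ_X, V ∈ τ_Y (deduplicated):
  ∅ × ∅ = {} (∅)
  {22} × {r} = {(22,r)}
  {22} × {s} = {(22,s)}
  {20, 22} × {r} = {(20,r), (22,r)}
  {20, 22} × {s} = {(20,s), (22,s)}
  {21, 22} × {r} = {(21,r), (22,r)}
  {21, 22} × {s} = {(21,s), (22,s)}
  {22} × {r, s} = {(22,r), (22,s)}
  {20, 21, 22} × {r} = {(20,r), (21,r), (22,r)}
  {20, 21, 22} × {s} = {(20,s), (21,s), (22,s)}
  {22} × {r, s, t} = {(22,r), (22,s), (22,t)}
  {20, 22} × {r, s} = {(20,r), (20,s), (22,r), (22,s)}
  {21, 22} × {r, s} = {(21,r), (21,s), (22,r), (22,s)}
  {20, 22} × {r, s, t} = {(20,r), (20,s), (20,t), (22,r), (22,s), (22,t)}
  {20, 21, 22} × {r, s} = {(20,r), (20,s), (21,r), (21,s), (22,r), (22,s)}
  {21, 22} × {r, s, t} = {(21,r), (21,s), (21,t), (22,r), (22,s), (22,t)}
  {20, 21, 22} × {r, s, t} = {(20,r), (20,s), (20,t), (21,r), (21,s), (21,t), (22,r), (22,s), (22,t)}
These 17 distinct sets form the basis B.
Close under arbitrary unions to get τ_{X×Y}; counting gives |τ_{X×Y}| = 50.


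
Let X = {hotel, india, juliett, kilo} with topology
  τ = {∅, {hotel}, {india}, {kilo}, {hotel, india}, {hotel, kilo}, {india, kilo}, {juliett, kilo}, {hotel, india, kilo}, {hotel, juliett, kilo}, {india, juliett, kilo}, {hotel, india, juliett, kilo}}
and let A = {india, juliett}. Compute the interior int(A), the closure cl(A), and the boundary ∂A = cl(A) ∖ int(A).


int(A) = {india}, cl(A) = {india, juliett}, ∂A = {juliett}.

Closed sets in (X, τ) are complements of opens:
  closed(X, τ) = {∅, {hotel}, {india}, {juliett}, {hotel, india}, {hotel, juliett}, {india, juliett}, {juliett, kilo}, {hotel, india, juliett}, {hotel, juliett, kilo}, {india, juliett, kilo}, {hotel, india, juliett, kilo}}.
int(A) = ⋃ {U ∈ τ : U ⊆ A}. Opens contained in A: ∅, {india}.
Taking the union of these: int(A) = {india}.
cl(A) = ⋂ {C closed : A ⊆ C}. Closed sets containing A: {india, juliett}, {hotel, india, juliett}, {india, juliett, kilo}, {hotel, india, juliett, kilo}.
Intersecting these: cl(A) = {india, juliett}.
∂A = cl(A) ∖ int(A) = {india, juliett} ∖ {india} = {juliett}.


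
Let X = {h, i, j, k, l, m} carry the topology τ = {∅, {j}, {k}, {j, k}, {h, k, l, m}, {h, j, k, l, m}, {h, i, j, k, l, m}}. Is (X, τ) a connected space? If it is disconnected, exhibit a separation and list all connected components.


(X, τ) is connected.

Find clopen sets (U ∈ τ with X ∖ U ∈ τ):
  U = ∅, X ∖ U = {h, i, j, k, l, m} — both open, so U is clopen.
  U = {h, i, j, k, l, m}, X ∖ U = ∅ — both open, so U is clopen.
Only trivial clopens (∅ and X) exist, so (X, τ) is connected.
Compute connected components by grouping points that agree on all clopens:
  component: {h, i, j, k, l, m}


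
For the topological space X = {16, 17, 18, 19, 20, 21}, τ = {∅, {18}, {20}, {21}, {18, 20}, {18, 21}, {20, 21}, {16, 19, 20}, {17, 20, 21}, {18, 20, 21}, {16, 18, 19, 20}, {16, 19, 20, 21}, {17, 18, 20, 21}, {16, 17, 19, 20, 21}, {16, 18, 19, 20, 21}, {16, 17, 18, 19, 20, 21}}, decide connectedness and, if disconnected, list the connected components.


(X, τ) is disconnected; components = [{18}, {16, 17, 19, 20, 21}].

Find clopen sets (U ∈ τ with X ∖ U ∈ τ):
  U = ∅, X ∖ U = {16, 17, 18, 19, 20, 21} — both open, so U is clopen.
  U = {18}, X ∖ U = {16, 17, 19, 20, 21} — both open, so U is clopen.
  U = {16, 17, 19, 20, 21}, X ∖ U = {18} — both open, so U is clopen.
  U = {16, 17, 18, 19, 20, 21}, X ∖ U = ∅ — both open, so U is clopen.
Nontrivial clopen(s) exist: e.g. {16, 17, 19, 20, 21}. So (X, τ) is disconnected.
Compute connected components by grouping points that agree on all clopens:
  component: {18}
  component: {16, 17, 19, 20, 21}


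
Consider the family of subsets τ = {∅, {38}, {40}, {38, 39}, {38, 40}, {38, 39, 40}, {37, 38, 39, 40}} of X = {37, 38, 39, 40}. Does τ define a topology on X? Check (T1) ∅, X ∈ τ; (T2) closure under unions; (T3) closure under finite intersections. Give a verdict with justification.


τ IS a topology on X.

Axiom (T1): ∅ ∈ τ? Yes; X ∈ τ? Yes.
Axiom (T2/T3): check pairwise unions and intersections of members of τ.
All pairwise intersections and unions checked — each lies in τ. Therefore τ satisfies (T1), (T2), (T3): it IS a topology on X.


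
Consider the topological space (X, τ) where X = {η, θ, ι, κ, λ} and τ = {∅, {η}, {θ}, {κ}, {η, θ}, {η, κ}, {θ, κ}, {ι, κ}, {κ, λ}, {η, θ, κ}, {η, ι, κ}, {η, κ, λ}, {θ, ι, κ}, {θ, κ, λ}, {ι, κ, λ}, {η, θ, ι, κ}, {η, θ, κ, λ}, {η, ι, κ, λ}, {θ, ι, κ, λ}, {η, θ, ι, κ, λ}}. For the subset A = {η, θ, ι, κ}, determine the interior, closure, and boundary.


int(A) = {η, θ, ι, κ}, cl(A) = {η, θ, ι, κ, λ}, ∂A = {λ}.

Closed sets in (X, τ) are complements of opens:
  closed(X, τ) = {∅, {η}, {θ}, {ι}, {λ}, {η, θ}, {η, ι}, {η, λ}, {θ, ι}, {θ, λ}, {ι, λ}, {η, θ, ι}, {η, θ, λ}, {η, ι, λ}, {θ, ι, λ}, {ι, κ, λ}, {η, θ, ι, λ}, {η, ι, κ, λ}, {θ, ι, κ, λ}, {η, θ, ι, κ, λ}}.
int(A) = ⋃ {U ∈ τ : U ⊆ A}. Opens contained in A: ∅, {η}, {θ}, {κ}, {η, θ}, {η, κ}, {θ, κ}, {ι, κ}, {η, θ, κ}, {η, ι, κ}, {θ, ι, κ}, {η, θ, ι, κ}.
Taking the union of these: int(A) = {η, θ, ι, κ}.
cl(A) = ⋂ {C closed : A ⊆ C}. Closed sets containing A: {η, θ, ι, κ, λ}.
Intersecting these: cl(A) = {η, θ, ι, κ, λ}.
∂A = cl(A) ∖ int(A) = {η, θ, ι, κ, λ} ∖ {η, θ, ι, κ} = {λ}.


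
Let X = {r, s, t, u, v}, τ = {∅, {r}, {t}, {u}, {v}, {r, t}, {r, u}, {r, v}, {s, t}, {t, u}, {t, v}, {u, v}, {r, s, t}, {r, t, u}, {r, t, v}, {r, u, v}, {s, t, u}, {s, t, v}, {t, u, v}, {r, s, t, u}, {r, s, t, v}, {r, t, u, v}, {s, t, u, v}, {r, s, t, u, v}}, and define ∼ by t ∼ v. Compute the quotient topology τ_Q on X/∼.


X/∼ = {[r], [s], [t=v], [u]}; |τ_Q| = 12.

Equivalence classes: [r], [s], [t=v], [u].
Quotient map π: X → X/∼ sends r ↦ [r], s ↦ [s], t ↦ [t=v], u ↦ [u], v ↦ [t=v].
For each subset V ⊆ X/∼, compute π^{-1}(V) ⊆ X and check whether π^{-1}(V) ∈ τ. V is open in τ_Q iff π^{-1}(V) ∈ τ.
  V = {}: π^{-1}(V) = ∅ ∈ τ ✓.
  V = {[r]}: π^{-1}(V) = {r} ∈ τ ✓.
  V = {[s]}: π^{-1}(V) = {s} ∉ τ ✗.
  V = {[r], [s]}: π^{-1}(V) = {r, s} ∉ τ ✗.
  V = {[t=v]}: π^{-1}(V) = {t, v} ∈ τ ✓.
  V = {[r], [t=v]}: π^{-1}(V) = {r, t, v} ∈ τ ✓.
  V = {[s], [t=v]}: π^{-1}(V) = {s, t, v} ∈ τ ✓.
  V = {[r], [s], [t=v]}: π^{-1}(V) = {r, s, t, v} ∈ τ ✓.
  V = {[u]}: π^{-1}(V) = {u} ∈ τ ✓.
  V = {[r], [u]}: π^{-1}(V) = {r, u} ∈ τ ✓.
  V = {[s], [u]}: π^{-1}(V) = {s, u} ∉ τ ✗.
  V = {[r], [s], [u]}: π^{-1}(V) = {r, s, u} ∉ τ ✗.
  V = {[t=v], [u]}: π^{-1}(V) = {t, u, v} ∈ τ ✓.
  V = {[r], [t=v], [u]}: π^{-1}(V) = {r, t, u, v} ∈ τ ✓.
  V = {[s], [t=v], [u]}: π^{-1}(V) = {s, t, u, v} ∈ τ ✓.
  V = {[r], [s], [t=v], [u]}: π^{-1}(V) = {r, s, t, u, v} ∈ τ ✓.
Open sets in the quotient: τ_Q = {{}, {[r]}, {[t=v]}, {[r], [t=v]}, {[s], [t=v]}, {[r], [s], [t=v]}, {[u]}, {[r], [u]}, {[t=v], [u]}, {[r], [t=v], [u]}, {[s], [t=v], [u]}, {[r], [s], [t=v], [u]}} (12 elements).


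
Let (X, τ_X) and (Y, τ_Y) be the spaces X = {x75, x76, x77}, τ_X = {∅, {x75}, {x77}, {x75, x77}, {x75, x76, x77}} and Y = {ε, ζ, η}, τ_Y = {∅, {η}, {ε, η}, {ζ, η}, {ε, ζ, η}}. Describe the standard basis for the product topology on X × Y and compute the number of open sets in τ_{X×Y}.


Basis B = {∅ × ∅, {x75} × {η}, {x77} × {η}, {x75} × {ε, η}, {x75} × {ζ, η}, {x75, x77} × {η}, {x77} × {ε, η}, {x77} × {ζ, η}, {x75} × {ε, ζ, η}, {x75, x76, x77} × {η}, {x77} × {ε, ζ, η}, {x75, x77} × {ε, η}, {x75, x77} × {ζ, η}, {x75, x77} × {ε, ζ, η}, {x75, x76, x77} × {ε, η}, {x75, x76, x77} × {ζ, η}, {x75, x76, x77} × {ε, ζ, η}}; |τ_{X×Y}| = 50.

Enumerate products U × V with U ∈ τ_X, V ∈ τ_Y (deduplicated):
  ∅ × ∅ = {} (∅)
  {x75} × {η} = {(x75,η)}
  {x77} × {η} = {(x77,η)}
  {x75} × {ε, η} = {(x75,ε), (x75,η)}
  {x75} × {ζ, η} = {(x75,ζ), (x75,η)}
  {x75, x77} × {η} = {(x75,η), (x77,η)}
  {x77} × {ε, η} = {(x77,ε), (x77,η)}
  {x77} × {ζ, η} = {(x77,ζ), (x77,η)}
  {x75} × {ε, ζ, η} = {(x75,ε), (x75,ζ), (x75,η)}
  {x75, x76, x77} × {η} = {(x75,η), (x76,η), (x77,η)}
  {x77} × {ε, ζ, η} = {(x77,ε), (x77,ζ), (x77,η)}
  {x75, x77} × {ε, η} = {(x75,ε), (x75,η), (x77,ε), (x77,η)}
  {x75, x77} × {ζ, η} = {(x75,ζ), (x75,η), (x77,ζ), (x77,η)}
  {x75, x77} × {ε, ζ, η} = {(x75,ε), (x75,ζ), (x75,η), (x77,ε), (x77,ζ), (x77,η)}
  {x75, x76, x77} × {ε, η} = {(x75,ε), (x75,η), (x76,ε), (x76,η), (x77,ε), (x77,η)}
  {x75, x76, x77} × {ζ, η} = {(x75,ζ), (x75,η), (x76,ζ), (x76,η), (x77,ζ), (x77,η)}
  {x75, x76, x77} × {ε, ζ, η} = {(x75,ε), (x75,ζ), (x75,η), (x76,ε), (x76,ζ), (x76,η), (x77,ε), (x77,ζ), (x77,η)}
These 17 distinct sets form the basis B.
Close under arbitrary unions to get τ_{X×Y}; counting gives |τ_{X×Y}| = 50.


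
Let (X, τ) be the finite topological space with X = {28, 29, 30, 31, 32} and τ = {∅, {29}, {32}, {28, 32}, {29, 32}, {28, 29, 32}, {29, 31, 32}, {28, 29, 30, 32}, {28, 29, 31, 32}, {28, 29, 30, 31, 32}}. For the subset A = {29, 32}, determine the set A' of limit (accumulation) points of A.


A' = {28, 30, 31}

For each x ∈ X, list the open sets U ∈ τ with x ∈ U, then check whether U ∩ (A ∖ {x}) ≠ ∅ for every such U.
  x = 28: opens ∋ x are {28, 32}, {28, 29, 32}, {28, 29, 30, 32}, {28, 29, 31, 32}, {28, 29, 30, 31, 32}; each meets A ∖ {28}, so x IS a limit point.
  x = 29: open {29} ∋ x has {29} ∩ (A ∖ {29}) = ∅, so x is NOT a limit point.
  x = 30: opens ∋ x are {28, 29, 30, 32}, {28, 29, 30, 31, 32}; each meets A ∖ {30}, so x IS a limit point.
  x = 31: opens ∋ x are {29, 31, 32}, {28, 29, 31, 32}, {28, 29, 30, 31, 32}; each meets A ∖ {31}, so x IS a limit point.
  x = 32: open {32} ∋ x has {32} ∩ (A ∖ {32}) = ∅, so x is NOT a limit point.
Collecting: A' = {28, 30, 31}.


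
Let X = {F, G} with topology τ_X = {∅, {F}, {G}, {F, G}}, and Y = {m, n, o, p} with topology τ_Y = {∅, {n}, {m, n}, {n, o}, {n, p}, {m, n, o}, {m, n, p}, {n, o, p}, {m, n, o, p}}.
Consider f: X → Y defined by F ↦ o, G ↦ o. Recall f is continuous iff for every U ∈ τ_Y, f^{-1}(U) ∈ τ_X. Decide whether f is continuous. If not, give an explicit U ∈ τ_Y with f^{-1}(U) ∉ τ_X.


f IS continuous.

Compute f^{-1}(U) for each U ∈ τ_Y:
  U = ∅: f^{-1}(U) = ∅ ∈ τ_X ✓.
  U = {n}: f^{-1}(U) = ∅ ∈ τ_X ✓.
  U = {m, n}: f^{-1}(U) = ∅ ∈ τ_X ✓.
  U = {n, o}: f^{-1}(U) = {F, G} ∈ τ_X ✓.
  U = {n, p}: f^{-1}(U) = ∅ ∈ τ_X ✓.
  U = {m, n, o}: f^{-1}(U) = {F, G} ∈ τ_X ✓.
  U = {m, n, p}: f^{-1}(U) = ∅ ∈ τ_X ✓.
  U = {n, o, p}: f^{-1}(U) = {F, G} ∈ τ_X ✓.
  U = {m, n, o, p}: f^{-1}(U) = {F, G} ∈ τ_X ✓.
Every preimage lies in τ_X, so f IS continuous.


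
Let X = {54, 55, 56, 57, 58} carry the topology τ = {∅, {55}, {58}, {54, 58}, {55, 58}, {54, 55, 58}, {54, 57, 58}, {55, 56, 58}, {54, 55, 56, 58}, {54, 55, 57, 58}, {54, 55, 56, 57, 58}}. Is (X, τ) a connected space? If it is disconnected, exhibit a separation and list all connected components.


(X, τ) is connected.

Find clopen sets (U ∈ τ with X ∖ U ∈ τ):
  U = ∅, X ∖ U = {54, 55, 56, 57, 58} — both open, so U is clopen.
  U = {54, 55, 56, 57, 58}, X ∖ U = ∅ — both open, so U is clopen.
Only trivial clopens (∅ and X) exist, so (X, τ) is connected.
Compute connected components by grouping points that agree on all clopens:
  component: {54, 55, 56, 57, 58}


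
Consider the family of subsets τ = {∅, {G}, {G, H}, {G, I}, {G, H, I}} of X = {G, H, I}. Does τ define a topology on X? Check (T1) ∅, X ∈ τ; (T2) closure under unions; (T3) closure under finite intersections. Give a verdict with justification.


τ IS a topology on X.

Axiom (T1): ∅ ∈ τ? Yes; X ∈ τ? Yes.
Axiom (T2/T3): check pairwise unions and intersections of members of τ.
All pairwise intersections and unions checked — each lies in τ. Therefore τ satisfies (T1), (T2), (T3): it IS a topology on X.


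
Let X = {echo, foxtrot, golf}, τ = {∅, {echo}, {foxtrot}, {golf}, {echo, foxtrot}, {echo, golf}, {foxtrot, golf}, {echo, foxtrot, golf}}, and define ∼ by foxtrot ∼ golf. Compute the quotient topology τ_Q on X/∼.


X/∼ = {[echo], [foxtrot=golf]}; |τ_Q| = 4.

Equivalence classes: [echo], [foxtrot=golf].
Quotient map π: X → X/∼ sends echo ↦ [echo], foxtrot ↦ [foxtrot=golf], golf ↦ [foxtrot=golf].
For each subset V ⊆ X/∼, compute π^{-1}(V) ⊆ X and check whether π^{-1}(V) ∈ τ. V is open in τ_Q iff π^{-1}(V) ∈ τ.
  V = {}: π^{-1}(V) = ∅ ∈ τ ✓.
  V = {[echo]}: π^{-1}(V) = {echo} ∈ τ ✓.
  V = {[foxtrot=golf]}: π^{-1}(V) = {foxtrot, golf} ∈ τ ✓.
  V = {[echo], [foxtrot=golf]}: π^{-1}(V) = {echo, foxtrot, golf} ∈ τ ✓.
Open sets in the quotient: τ_Q = {{}, {[echo]}, {[foxtrot=golf]}, {[echo], [foxtrot=golf]}} (4 elements).


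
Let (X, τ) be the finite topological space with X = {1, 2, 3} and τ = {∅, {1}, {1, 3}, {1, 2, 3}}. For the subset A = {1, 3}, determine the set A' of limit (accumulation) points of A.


A' = {2, 3}

For each x ∈ X, list the open sets U ∈ τ with x ∈ U, then check whether U ∩ (A ∖ {x}) ≠ ∅ for every such U.
  x = 1: open {1} ∋ x has {1} ∩ (A ∖ {1}) = ∅, so x is NOT a limit point.
  x = 2: opens ∋ x are {1, 2, 3}; each meets A ∖ {2}, so x IS a limit point.
  x = 3: opens ∋ x are {1, 3}, {1, 2, 3}; each meets A ∖ {3}, so x IS a limit point.
Collecting: A' = {2, 3}.


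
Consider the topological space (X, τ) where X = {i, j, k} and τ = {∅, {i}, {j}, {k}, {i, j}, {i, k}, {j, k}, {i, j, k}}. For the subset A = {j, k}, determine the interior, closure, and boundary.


int(A) = {j, k}, cl(A) = {j, k}, ∂A = ∅.

Closed sets in (X, τ) are complements of opens:
  closed(X, τ) = {∅, {i}, {j}, {k}, {i, j}, {i, k}, {j, k}, {i, j, k}}.
int(A) = ⋃ {U ∈ τ : U ⊆ A}. Opens contained in A: ∅, {j}, {k}, {j, k}.
Taking the union of these: int(A) = {j, k}.
cl(A) = ⋂ {C closed : A ⊆ C}. Closed sets containing A: {j, k}, {i, j, k}.
Intersecting these: cl(A) = {j, k}.
∂A = cl(A) ∖ int(A) = {j, k} ∖ {j, k} = ∅.


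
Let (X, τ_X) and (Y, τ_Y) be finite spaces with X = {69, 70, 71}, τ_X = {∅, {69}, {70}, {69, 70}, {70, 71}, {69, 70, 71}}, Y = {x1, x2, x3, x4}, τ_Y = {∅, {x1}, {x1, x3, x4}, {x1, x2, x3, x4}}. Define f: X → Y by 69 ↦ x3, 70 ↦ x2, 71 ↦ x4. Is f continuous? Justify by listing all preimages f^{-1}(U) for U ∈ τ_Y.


f is NOT continuous.

Compute f^{-1}(U) for each U ∈ τ_Y:
  U = ∅: f^{-1}(U) = ∅ ∈ τ_X ✓.
  U = {x1}: f^{-1}(U) = ∅ ∈ τ_X ✓.
  U = {x1, x3, x4}: f^{-1}(U) = {69, 71} ∉ τ_X ✗.
  U = {x1, x2, x3, x4}: f^{-1}(U) = {69, 70, 71} ∈ τ_X ✓.
Found U = {x1, x3, x4} with f^{-1}(U) = {69, 71} not in τ_X. Therefore f is NOT continuous.
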